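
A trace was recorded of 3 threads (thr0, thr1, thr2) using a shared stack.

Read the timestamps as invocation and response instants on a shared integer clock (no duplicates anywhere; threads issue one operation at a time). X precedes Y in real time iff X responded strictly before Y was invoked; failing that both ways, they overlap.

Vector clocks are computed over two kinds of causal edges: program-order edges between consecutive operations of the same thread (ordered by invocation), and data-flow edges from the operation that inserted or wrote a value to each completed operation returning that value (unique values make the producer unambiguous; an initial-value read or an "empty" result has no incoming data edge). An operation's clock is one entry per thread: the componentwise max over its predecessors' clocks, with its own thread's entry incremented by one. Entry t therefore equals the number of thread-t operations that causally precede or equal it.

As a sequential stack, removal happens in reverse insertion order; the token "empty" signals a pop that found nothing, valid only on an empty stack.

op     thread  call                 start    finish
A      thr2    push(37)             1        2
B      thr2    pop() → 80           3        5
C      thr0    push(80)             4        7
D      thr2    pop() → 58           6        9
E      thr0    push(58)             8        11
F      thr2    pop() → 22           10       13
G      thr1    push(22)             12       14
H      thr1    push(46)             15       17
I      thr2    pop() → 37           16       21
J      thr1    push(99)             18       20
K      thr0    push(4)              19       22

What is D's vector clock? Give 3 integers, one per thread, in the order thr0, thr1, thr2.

A, invoked 1, has no incoming edges; only thr2's bump applies → (0, 0, 1)
G, invoked 12, has no incoming edges; only thr1's bump applies → (0, 1, 0)
C, invoked 4, has no incoming edges; only thr0's bump applies → (1, 0, 0)
H, invoked 15, takes VC(G)=(0, 1, 0) under max, adds 1 for thr1 → (0, 2, 0)
E, invoked 8, takes VC(C)=(1, 0, 0) under max, adds 1 for thr0 → (2, 0, 0)
J, invoked 18, takes VC(H)=(0, 2, 0) under max, adds 1 for thr1 → (0, 3, 0)
B, invoked 3, takes VC(A)=(0, 0, 1), VC(C)=(1, 0, 0) under max, adds 1 for thr2 → (1, 0, 2)
K, invoked 19, takes VC(E)=(2, 0, 0) under max, adds 1 for thr0 → (3, 0, 0)
D, invoked 6, takes VC(B)=(1, 0, 2), VC(E)=(2, 0, 0) under max, adds 1 for thr2 → (2, 0, 3)
F, invoked 10, takes VC(D)=(2, 0, 3), VC(G)=(0, 1, 0) under max, adds 1 for thr2 → (2, 1, 4)
I, invoked 16, takes VC(A)=(0, 0, 1), VC(F)=(2, 1, 4) under max, adds 1 for thr2 → (2, 1, 5)
target: VC(D) = (2, 0, 3)

(2, 0, 3)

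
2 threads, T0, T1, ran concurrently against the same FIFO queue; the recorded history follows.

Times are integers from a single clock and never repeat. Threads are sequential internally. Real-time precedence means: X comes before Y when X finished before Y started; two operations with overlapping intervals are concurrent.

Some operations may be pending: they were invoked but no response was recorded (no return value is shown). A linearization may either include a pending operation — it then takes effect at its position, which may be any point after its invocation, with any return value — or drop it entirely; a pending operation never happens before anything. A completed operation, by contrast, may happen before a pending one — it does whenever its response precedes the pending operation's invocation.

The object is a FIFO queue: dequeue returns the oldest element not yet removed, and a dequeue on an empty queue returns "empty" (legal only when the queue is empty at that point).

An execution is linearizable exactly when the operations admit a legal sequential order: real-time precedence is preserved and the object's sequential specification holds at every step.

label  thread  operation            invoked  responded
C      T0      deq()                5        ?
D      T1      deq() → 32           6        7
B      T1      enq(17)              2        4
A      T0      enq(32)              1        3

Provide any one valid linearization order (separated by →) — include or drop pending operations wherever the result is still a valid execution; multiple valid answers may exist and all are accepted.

step 1: A enq(32) — queue <32>
step 2: B enq(17) — queue <32,17>
step 3: D deq() → 32 — queue <17>

A → B → D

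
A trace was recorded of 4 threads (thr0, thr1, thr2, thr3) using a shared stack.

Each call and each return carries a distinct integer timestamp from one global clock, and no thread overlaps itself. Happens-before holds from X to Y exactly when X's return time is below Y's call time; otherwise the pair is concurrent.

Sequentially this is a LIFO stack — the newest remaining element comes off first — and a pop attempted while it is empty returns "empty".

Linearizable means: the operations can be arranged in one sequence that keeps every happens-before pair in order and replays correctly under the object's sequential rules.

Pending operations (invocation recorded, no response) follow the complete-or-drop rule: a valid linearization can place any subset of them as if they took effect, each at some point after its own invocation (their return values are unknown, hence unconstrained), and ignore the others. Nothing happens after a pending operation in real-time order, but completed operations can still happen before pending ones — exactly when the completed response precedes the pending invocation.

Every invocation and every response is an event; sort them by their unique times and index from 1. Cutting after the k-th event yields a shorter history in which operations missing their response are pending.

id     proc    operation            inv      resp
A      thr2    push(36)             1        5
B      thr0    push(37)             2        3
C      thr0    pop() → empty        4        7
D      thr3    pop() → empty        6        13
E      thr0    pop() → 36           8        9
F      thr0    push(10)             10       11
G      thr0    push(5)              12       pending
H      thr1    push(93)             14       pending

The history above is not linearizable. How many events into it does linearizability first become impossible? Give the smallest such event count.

7

one valid order for events 1..6 is A, B:
step 1: A push(36) — stack <36>
step 2: B push(37) — stack <36,37>
with event 7 included (C responding at time 7), all real-time-consistent orders fail
no completion choice of the 1 pending operation (D) rescues it — every subset was tried
for example A, B, C (pending dropped) fails at step 3: C pop() → empty is not legal there
for example B, A, C (pending dropped) fails at step 3: C pop() → empty is not legal there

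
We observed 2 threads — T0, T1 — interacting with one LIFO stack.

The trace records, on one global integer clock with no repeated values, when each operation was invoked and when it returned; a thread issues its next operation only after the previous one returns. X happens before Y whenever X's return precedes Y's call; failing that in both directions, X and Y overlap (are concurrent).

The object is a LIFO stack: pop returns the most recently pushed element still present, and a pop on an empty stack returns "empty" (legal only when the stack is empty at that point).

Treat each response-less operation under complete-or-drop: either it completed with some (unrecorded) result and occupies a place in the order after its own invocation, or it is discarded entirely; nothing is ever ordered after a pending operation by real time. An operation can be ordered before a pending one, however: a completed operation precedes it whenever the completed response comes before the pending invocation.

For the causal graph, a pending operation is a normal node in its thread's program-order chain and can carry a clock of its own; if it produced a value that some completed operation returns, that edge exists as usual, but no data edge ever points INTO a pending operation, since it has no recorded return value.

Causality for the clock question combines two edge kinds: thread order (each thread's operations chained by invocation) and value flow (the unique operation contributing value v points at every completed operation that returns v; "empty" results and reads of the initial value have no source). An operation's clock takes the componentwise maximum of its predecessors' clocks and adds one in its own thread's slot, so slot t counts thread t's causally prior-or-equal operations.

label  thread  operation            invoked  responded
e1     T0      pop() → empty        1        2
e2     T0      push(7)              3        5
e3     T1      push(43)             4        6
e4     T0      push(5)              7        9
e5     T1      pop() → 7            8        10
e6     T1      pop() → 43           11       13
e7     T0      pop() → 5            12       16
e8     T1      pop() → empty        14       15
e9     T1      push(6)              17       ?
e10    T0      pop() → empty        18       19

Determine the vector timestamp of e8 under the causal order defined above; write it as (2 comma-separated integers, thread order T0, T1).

(2, 4)

root op e3, invoked 4: fresh clock plus T1's own tick → (0, 1)
root op e1, invoked 1: fresh clock plus T0's own tick → (1, 0)
from VC(e1)=(1, 0), e2 (invoked 3) maxes components and bumps T0 → (2, 0)
from VC(e2)=(2, 0), e4 (invoked 7) maxes components and bumps T0 → (3, 0)
from VC(e2)=(2, 0), VC(e3)=(0, 1), e5 (invoked 8) maxes components and bumps T1 → (2, 2)
from VC(e4)=(3, 0), e7 (invoked 12) maxes components and bumps T0 → (4, 0)
from VC(e3)=(0, 1), VC(e5)=(2, 2), e6 (invoked 11) maxes components and bumps T1 → (2, 3)
from VC(e7)=(4, 0), e10 (invoked 18) maxes components and bumps T0 → (5, 0)
from VC(e6)=(2, 3), e8 (invoked 14) maxes components and bumps T1 → (2, 4)
from VC(e8)=(2, 4), e9 (invoked 17) maxes components and bumps T1 → (2, 5)
target: VC(e8) = (2, 4)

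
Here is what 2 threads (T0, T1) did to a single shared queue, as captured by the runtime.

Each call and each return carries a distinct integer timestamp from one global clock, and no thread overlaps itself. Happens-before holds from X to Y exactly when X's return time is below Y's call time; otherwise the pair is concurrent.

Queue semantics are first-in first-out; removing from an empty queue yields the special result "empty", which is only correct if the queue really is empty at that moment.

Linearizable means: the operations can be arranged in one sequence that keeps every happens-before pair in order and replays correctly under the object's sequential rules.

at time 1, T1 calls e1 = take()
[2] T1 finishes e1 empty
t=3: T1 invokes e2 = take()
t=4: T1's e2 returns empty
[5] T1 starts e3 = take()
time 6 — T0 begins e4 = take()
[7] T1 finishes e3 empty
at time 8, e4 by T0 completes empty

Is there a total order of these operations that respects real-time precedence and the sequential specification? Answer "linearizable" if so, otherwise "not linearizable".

linearizable

one valid linearization: e1, e2, e3, e4
after step 1 (e1 take() → empty): queue <>
after step 2 (e2 take() → empty): queue <>
after step 3 (e3 take() → empty): queue <>
after step 4 (e4 take() → empty): queue <>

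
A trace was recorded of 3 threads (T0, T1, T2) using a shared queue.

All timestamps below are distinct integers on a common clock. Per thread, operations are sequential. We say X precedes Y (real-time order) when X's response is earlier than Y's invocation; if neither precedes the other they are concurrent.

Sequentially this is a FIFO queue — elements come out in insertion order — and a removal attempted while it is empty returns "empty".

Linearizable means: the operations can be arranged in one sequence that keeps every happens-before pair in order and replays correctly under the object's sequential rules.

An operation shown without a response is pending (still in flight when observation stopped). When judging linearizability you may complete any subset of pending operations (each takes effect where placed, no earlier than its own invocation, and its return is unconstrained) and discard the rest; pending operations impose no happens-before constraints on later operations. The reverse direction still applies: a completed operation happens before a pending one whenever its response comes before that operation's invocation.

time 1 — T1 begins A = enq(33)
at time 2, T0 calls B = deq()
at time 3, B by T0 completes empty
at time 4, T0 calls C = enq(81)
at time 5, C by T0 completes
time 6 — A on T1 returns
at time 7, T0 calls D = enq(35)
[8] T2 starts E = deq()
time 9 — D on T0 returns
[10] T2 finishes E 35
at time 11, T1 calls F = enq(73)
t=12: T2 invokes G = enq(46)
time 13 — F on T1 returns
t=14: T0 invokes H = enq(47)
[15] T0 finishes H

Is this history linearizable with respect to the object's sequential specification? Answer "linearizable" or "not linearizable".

prefix check: 1..9 passes, 1..10 fails once E's time-10 response joins
all 6 real-time-respecting orders fail — 5 completed queue operations, no legal replay
take A, B, C, D, E: step 2 already fails, because B deq() → empty cannot occur there
take A, B, C, E, D: step 2 already fails, because B deq() → empty cannot occur there

not linearizable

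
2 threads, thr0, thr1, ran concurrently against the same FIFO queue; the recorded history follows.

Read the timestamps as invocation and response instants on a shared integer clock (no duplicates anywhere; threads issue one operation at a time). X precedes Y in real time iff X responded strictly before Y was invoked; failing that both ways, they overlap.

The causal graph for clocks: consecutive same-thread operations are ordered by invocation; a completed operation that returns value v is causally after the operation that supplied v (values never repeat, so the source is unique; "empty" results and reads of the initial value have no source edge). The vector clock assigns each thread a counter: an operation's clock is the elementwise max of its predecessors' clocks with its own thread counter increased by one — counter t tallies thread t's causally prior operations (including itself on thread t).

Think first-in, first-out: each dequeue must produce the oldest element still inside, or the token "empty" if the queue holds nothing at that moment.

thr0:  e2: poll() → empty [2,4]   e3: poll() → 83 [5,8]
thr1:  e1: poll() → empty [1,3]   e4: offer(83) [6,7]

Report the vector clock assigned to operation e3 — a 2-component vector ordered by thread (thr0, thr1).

e1 (invocation 1): nothing precedes it; thr1's component alone gives (0, 1)
e2 (invocation 2): nothing precedes it; thr0's component alone gives (1, 0)
invoked at 6, e4 merges VC(e1)=(0, 1) and bumps thr1's slot → (0, 2)
invoked at 5, e3 merges VC(e2)=(1, 0), VC(e4)=(0, 2) and bumps thr0's slot → (2, 2)
target: VC(e3) = (2, 2)

(2, 2)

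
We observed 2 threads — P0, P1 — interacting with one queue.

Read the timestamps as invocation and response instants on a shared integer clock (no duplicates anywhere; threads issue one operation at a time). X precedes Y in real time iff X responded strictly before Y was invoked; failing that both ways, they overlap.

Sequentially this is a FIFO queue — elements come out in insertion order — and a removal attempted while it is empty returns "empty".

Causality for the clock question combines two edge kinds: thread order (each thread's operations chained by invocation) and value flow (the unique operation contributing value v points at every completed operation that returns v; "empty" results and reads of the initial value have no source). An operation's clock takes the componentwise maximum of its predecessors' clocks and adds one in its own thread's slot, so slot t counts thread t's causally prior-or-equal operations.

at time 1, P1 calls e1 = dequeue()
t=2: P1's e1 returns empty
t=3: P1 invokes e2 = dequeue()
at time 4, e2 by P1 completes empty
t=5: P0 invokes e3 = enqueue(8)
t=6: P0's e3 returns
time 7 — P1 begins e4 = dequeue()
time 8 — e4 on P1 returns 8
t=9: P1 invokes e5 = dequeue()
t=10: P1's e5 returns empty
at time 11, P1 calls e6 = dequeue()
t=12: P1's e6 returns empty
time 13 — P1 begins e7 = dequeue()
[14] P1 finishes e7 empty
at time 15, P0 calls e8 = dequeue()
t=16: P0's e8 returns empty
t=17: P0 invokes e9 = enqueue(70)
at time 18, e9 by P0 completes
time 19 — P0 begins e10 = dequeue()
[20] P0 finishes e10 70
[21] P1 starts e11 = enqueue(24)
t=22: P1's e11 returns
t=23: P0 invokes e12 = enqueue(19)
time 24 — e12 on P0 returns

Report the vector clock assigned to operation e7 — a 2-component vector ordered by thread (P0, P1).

VC(e1, invoked at 1): no causal predecessors; +1 on P1 → (0, 1)
VC(e3, invoked at 5): no causal predecessors; +1 on P0 → (1, 0)
from VC(e1)=(0, 1), e2 (invoked 3) maxes components and bumps P1 → (0, 2)
from VC(e3)=(1, 0), e8 (invoked 15) maxes components and bumps P0 → (2, 0)
from VC(e8)=(2, 0), e9 (invoked 17) maxes components and bumps P0 → (3, 0)
from VC(e2)=(0, 2), VC(e3)=(1, 0), e4 (invoked 7) maxes components and bumps P1 → (1, 3)
from VC(e9)=(3, 0), e10 (invoked 19) maxes components and bumps P0 → (4, 0)
from VC(e4)=(1, 3), e5 (invoked 9) maxes components and bumps P1 → (1, 4)
from VC(e10)=(4, 0), e12 (invoked 23) maxes components and bumps P0 → (5, 0)
from VC(e5)=(1, 4), e6 (invoked 11) maxes components and bumps P1 → (1, 5)
from VC(e6)=(1, 5), e7 (invoked 13) maxes components and bumps P1 → (1, 6)
from VC(e7)=(1, 6), e11 (invoked 21) maxes components and bumps P1 → (1, 7)
target: VC(e7) = (1, 6)

(1, 6)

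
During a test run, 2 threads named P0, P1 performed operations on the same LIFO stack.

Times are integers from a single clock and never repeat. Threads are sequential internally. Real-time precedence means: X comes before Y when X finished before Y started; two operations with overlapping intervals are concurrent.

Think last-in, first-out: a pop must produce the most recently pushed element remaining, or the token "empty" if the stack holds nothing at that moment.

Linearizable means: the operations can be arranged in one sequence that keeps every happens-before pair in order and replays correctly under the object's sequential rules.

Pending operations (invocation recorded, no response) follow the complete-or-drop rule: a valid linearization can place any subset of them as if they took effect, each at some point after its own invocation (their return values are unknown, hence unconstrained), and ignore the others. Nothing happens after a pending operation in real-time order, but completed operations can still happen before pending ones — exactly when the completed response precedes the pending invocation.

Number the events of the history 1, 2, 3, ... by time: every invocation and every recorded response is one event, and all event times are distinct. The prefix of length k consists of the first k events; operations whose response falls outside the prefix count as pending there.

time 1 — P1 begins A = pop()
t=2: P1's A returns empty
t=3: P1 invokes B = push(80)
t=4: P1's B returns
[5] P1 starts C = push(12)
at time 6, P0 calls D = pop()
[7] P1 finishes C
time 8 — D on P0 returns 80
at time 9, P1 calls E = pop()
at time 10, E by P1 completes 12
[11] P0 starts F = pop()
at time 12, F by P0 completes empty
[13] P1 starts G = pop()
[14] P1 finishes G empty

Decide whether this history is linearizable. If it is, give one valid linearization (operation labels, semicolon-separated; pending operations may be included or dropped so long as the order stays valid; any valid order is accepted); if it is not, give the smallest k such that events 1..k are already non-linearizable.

linearizable — witness: A; B; D; C; E; F; G

step 1: A pop() → empty — stack <>
step 2: B push(80) — stack <80>
step 3: D pop() → 80 — stack <>
step 4: C push(12) — stack <12>
step 5: E pop() → 12 — stack <>
step 6: F pop() → empty — stack <>
step 7: G pop() → empty — stack <>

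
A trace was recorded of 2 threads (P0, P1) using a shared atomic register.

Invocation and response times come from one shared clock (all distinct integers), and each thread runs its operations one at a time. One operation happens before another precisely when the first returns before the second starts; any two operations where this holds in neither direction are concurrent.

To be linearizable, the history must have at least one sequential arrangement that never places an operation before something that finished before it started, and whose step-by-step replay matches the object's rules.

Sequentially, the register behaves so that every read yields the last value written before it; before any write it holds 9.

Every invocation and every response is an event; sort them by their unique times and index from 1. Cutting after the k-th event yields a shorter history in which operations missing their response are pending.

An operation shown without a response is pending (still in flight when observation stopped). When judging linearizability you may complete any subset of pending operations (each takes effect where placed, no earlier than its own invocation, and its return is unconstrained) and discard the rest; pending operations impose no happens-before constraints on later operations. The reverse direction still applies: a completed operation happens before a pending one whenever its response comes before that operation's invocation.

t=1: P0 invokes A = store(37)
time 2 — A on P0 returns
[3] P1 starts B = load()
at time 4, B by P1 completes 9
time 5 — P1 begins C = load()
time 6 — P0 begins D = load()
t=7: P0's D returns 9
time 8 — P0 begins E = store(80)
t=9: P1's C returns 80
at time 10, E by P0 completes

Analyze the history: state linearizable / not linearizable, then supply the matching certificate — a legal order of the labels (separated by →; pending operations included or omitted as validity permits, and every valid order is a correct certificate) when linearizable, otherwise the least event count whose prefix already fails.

not linearizable — minimal violating prefix: 4 events

the violation lands at event 4, B's response at time 4: events 1..3 linearize, events 1..4 do not
exhaustive check: the 2 completed atomic register ops admit one real-time order; illegal
e.g. A, B: illegal at step 2, since B load() → 9 cannot apply there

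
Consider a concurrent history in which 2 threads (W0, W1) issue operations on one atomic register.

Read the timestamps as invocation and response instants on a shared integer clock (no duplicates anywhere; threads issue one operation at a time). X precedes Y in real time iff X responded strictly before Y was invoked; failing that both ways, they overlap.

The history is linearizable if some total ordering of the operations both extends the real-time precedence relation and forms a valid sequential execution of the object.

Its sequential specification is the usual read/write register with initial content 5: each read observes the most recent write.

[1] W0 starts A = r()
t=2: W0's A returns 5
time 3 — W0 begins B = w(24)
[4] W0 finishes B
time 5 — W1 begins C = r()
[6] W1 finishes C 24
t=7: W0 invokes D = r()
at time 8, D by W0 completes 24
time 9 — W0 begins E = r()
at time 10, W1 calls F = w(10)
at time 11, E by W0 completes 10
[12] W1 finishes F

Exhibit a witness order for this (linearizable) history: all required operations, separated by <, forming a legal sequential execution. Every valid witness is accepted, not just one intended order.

1. A r() → 5, leaving value 5
2. B w(24), leaving value 24
3. C r() → 24, leaving value 24
4. D r() → 24, leaving value 24
5. F w(10), leaving value 10
6. E r() → 10, leaving value 10

A < B < C < D < F < E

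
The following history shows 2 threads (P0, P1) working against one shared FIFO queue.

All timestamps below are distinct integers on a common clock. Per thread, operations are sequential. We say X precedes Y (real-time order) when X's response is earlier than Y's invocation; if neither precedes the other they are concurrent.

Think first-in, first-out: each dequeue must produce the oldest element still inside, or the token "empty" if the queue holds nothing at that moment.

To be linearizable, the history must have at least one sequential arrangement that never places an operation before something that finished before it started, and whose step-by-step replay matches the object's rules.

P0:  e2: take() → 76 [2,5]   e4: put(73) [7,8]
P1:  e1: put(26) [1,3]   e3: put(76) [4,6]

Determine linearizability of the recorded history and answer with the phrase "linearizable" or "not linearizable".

cut after 4 events: linearizable; cut after 5 events (e2 responds, time 5): not linearizable
real-time-consistent orders of the 2 completed operations: 2 — all fail the FIFO queue replay
no escape via the 1 pending operation (e3): every completion choice fails
sample order e1, e2 (pending dropped) stalls at step 2 — e2 take() → 76 has no legal effect
sample order e2, e1 (pending dropped) stalls at step 1 — e2 take() → 76 has no legal effect

not linearizable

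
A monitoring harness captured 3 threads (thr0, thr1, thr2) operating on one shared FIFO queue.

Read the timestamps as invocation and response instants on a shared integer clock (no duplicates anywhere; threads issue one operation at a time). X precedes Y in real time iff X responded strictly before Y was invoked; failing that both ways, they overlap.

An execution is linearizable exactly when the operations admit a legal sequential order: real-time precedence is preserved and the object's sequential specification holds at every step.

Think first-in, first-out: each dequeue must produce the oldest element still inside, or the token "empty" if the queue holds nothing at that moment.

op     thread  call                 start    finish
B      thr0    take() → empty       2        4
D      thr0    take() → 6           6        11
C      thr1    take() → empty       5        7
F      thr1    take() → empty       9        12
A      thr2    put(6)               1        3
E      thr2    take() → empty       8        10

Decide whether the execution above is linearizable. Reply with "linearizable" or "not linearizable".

a witness: B, A, D, C, E, F
step 1: B take() → empty — queue <>
step 2: A put(6) — queue <6>
step 3: D take() → 6 — queue <>
step 4: C take() → empty — queue <>
step 5: E take() → empty — queue <>
step 6: F take() → empty — queue <>

linearizable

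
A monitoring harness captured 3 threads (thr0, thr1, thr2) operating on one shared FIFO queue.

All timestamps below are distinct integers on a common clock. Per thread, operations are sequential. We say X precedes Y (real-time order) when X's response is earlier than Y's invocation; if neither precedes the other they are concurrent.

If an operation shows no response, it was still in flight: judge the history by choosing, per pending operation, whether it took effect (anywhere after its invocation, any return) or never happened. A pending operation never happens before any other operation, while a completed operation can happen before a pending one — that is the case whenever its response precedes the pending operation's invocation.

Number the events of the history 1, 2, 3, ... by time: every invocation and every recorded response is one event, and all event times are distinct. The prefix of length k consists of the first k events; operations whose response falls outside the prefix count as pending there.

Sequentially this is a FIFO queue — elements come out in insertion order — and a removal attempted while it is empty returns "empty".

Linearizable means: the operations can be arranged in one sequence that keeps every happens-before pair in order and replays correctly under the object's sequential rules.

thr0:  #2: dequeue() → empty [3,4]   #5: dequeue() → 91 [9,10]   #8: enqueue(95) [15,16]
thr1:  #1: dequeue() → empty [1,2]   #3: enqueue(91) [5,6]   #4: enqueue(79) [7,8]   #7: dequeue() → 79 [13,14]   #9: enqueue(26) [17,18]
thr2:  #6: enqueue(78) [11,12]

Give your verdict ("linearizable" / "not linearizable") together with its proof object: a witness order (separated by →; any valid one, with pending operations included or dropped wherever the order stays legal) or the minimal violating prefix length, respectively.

after step 1 (#1 dequeue() → empty): queue <>
after step 2 (#2 dequeue() → empty): queue <>
after step 3 (#3 enqueue(91)): queue <91>
after step 4 (#4 enqueue(79)): queue <91,79>
after step 5 (#5 dequeue() → 91): queue <79>
after step 6 (#6 enqueue(78)): queue <79,78>
after step 7 (#7 dequeue() → 79): queue <78>
after step 8 (#8 enqueue(95)): queue <78,95>
after step 9 (#9 enqueue(26)): queue <78,95,26>

linearizable — witness: #1 → #2 → #3 → #4 → #5 → #6 → #7 → #8 → #9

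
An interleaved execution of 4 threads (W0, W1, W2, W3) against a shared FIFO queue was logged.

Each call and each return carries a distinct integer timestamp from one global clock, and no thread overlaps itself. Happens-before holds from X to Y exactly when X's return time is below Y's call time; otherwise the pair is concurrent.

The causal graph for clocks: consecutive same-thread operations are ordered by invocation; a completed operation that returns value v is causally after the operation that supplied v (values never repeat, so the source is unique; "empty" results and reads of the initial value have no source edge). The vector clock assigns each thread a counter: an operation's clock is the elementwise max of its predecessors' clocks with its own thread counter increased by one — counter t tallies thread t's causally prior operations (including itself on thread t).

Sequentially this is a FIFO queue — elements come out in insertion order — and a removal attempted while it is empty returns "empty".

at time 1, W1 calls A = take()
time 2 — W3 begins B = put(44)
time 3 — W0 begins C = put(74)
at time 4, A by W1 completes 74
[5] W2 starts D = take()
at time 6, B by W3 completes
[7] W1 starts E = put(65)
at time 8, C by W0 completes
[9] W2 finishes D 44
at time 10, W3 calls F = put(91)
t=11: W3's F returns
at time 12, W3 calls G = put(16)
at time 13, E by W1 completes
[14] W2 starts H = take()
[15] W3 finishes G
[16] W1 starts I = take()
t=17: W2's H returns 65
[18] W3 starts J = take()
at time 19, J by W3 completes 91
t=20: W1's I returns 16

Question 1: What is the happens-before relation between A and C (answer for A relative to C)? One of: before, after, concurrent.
A spans [1,4], C spans [3,8]
the intervals overlap in both directions

concurrent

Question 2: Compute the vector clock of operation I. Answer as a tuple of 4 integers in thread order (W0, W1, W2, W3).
B, invoked 2, has no incoming edges; only W3's bump applies → (0, 0, 0, 1)
C, invoked 3, has no incoming edges; only W0's bump applies → (1, 0, 0, 0)
invoked at 10, F merges VC(B)=(0, 0, 0, 1) and bumps W3's slot → (0, 0, 0, 2)
invoked at 5, D merges VC(B)=(0, 0, 0, 1) and bumps W2's slot → (0, 0, 1, 1)
invoked at 1, A merges VC(C)=(1, 0, 0, 0) and bumps W1's slot → (1, 1, 0, 0)
invoked at 12, G merges VC(F)=(0, 0, 0, 2) and bumps W3's slot → (0, 0, 0, 3)
invoked at 7, E merges VC(A)=(1, 1, 0, 0) and bumps W1's slot → (1, 2, 0, 0)
invoked at 18, J merges VC(F)=(0, 0, 0, 2), VC(G)=(0, 0, 0, 3) and bumps W3's slot → (0, 0, 0, 4)
invoked at 14, H merges VC(D)=(0, 0, 1, 1), VC(E)=(1, 2, 0, 0) and bumps W2's slot → (1, 2, 2, 1)
invoked at 16, I merges VC(E)=(1, 2, 0, 0), VC(G)=(0, 0, 0, 3) and bumps W1's slot → (1, 3, 0, 3)
target: VC(I) = (1, 3, 0, 3)

(1, 3, 0, 3)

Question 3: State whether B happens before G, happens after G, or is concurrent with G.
B spans [2,6], G spans [12,15]
resp(B)=6 < inv(G)=12

before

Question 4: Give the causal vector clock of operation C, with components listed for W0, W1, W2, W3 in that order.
B (invocation 2): nothing precedes it; W3's component alone gives (0, 0, 0, 1)
C (invocation 3): nothing precedes it; W0's component alone gives (1, 0, 0, 0)
merge at F (invoked 10): VC(B)=(0, 0, 0, 1), own-thread bump on W3 → (0, 0, 0, 2)
merge at D (invoked 5): VC(B)=(0, 0, 0, 1), own-thread bump on W2 → (0, 0, 1, 1)
merge at A (invoked 1): VC(C)=(1, 0, 0, 0), own-thread bump on W1 → (1, 1, 0, 0)
merge at G (invoked 12): VC(F)=(0, 0, 0, 2), own-thread bump on W3 → (0, 0, 0, 3)
merge at E (invoked 7): VC(A)=(1, 1, 0, 0), own-thread bump on W1 → (1, 2, 0, 0)
merge at J (invoked 18): VC(F)=(0, 0, 0, 2), VC(G)=(0, 0, 0, 3), own-thread bump on W3 → (0, 0, 0, 4)
merge at H (invoked 14): VC(D)=(0, 0, 1, 1), VC(E)=(1, 2, 0, 0), own-thread bump on W2 → (1, 2, 2, 1)
merge at I (invoked 16): VC(E)=(1, 2, 0, 0), VC(G)=(0, 0, 0, 3), own-thread bump on W1 → (1, 3, 0, 3)
target: VC(C) = (1, 0, 0, 0)

(1, 0, 0, 0)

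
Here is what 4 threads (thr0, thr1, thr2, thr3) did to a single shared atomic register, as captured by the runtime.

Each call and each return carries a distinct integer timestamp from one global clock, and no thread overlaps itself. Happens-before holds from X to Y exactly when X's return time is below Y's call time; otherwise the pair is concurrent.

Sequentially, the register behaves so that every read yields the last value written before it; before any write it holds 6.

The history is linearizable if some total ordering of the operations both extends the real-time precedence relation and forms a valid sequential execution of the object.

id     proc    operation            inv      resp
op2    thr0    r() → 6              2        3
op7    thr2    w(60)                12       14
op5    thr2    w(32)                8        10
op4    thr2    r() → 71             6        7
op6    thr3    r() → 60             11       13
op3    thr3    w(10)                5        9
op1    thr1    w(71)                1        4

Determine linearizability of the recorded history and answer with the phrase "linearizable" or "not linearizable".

witness order: op2, op1, op4, op3, op5, op7, op6
after step 1 (op2 r() → 6): value 6
after step 2 (op1 w(71)): value 71
after step 3 (op4 r() → 71): value 71
after step 4 (op3 w(10)): value 10
after step 5 (op5 w(32)): value 32
after step 6 (op7 w(60)): value 60
after step 7 (op6 r() → 60): value 60

linearizable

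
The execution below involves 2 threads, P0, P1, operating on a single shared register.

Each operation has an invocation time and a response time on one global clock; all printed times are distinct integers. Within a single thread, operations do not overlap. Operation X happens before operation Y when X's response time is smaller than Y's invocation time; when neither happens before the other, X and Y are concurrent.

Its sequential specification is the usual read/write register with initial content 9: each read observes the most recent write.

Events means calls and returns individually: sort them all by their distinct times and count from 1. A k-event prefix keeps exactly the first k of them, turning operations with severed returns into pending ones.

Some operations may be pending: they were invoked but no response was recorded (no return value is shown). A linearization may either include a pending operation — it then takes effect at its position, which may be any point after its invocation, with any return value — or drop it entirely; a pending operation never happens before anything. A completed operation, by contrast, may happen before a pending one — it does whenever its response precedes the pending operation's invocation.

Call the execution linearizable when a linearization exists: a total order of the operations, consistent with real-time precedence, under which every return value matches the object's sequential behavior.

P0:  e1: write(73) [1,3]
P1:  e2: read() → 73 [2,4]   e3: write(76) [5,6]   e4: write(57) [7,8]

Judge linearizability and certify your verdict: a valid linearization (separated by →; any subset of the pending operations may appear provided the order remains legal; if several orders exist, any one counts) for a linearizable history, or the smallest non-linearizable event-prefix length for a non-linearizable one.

step 1: e1 write(73) — value 73
step 2: e2 read() → 73 — value 73
step 3: e3 write(76) — value 76
step 4: e4 write(57) — value 57

linearizable — witness: e1 → e2 → e3 → e4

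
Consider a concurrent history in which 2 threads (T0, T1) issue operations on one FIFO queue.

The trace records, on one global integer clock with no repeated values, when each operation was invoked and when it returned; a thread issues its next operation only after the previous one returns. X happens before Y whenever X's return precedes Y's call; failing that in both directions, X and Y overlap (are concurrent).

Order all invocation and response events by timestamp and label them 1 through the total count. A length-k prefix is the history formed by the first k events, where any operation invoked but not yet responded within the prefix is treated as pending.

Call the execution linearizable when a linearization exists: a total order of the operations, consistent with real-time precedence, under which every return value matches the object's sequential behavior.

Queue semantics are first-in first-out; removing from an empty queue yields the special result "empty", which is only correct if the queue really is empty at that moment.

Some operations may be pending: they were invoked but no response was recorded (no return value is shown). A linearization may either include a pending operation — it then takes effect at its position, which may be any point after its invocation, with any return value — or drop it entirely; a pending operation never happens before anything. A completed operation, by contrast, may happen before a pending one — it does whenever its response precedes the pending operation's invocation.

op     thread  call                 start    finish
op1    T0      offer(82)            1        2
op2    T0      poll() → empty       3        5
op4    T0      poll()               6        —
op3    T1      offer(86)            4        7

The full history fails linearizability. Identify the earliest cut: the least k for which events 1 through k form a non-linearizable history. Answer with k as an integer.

5

one valid order for events 1..4 is op1:
1. op1 offer(82), leaving queue <82>
include event 5 — op2 responding at 5 — and every candidate order breaks
including or dropping the 1 pending operation (op3) in any combination fails
for example op1, op2 (pending dropped) fails at step 2: op2 poll() → empty is not legal there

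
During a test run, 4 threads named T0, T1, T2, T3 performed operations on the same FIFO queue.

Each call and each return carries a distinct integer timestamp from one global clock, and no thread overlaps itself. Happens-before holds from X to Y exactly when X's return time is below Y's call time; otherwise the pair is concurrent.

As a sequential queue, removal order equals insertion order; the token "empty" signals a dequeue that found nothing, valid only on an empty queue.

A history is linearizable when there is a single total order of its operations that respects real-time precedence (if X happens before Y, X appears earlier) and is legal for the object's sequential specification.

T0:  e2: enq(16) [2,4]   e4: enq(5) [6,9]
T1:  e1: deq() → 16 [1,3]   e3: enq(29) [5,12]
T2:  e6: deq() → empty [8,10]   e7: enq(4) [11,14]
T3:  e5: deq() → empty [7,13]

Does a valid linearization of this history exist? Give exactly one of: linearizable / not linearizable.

linearizable

a witness: e2, e1, e5, e6, e3, e4, e7
step 1: e2 enq(16) — queue <16>
step 2: e1 deq() → 16 — queue <>
step 3: e5 deq() → empty — queue <>
step 4: e6 deq() → empty — queue <>
step 5: e3 enq(29) — queue <29>
step 6: e4 enq(5) — queue <29,5>
step 7: e7 enq(4) — queue <29,5,4>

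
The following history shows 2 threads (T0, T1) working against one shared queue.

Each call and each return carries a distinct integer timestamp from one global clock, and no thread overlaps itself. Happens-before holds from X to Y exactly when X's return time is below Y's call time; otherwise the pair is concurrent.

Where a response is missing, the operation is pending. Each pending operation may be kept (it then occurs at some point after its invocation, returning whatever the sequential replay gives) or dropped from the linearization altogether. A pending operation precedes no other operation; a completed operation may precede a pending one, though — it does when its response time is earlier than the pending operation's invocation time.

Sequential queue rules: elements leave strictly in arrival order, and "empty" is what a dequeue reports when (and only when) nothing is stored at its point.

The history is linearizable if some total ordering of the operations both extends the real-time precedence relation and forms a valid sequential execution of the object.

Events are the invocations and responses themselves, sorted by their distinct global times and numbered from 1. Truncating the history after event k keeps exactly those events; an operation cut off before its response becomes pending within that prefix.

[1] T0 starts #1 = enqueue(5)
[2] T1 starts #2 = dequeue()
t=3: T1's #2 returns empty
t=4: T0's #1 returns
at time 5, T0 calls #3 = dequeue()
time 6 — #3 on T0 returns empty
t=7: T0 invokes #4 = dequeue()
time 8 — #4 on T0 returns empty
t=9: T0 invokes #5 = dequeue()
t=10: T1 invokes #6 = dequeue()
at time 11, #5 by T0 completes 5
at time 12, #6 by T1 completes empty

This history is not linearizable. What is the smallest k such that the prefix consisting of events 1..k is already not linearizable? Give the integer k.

6

events 1..5 are linearizable; a witness order is #2, #1:
1. #2 dequeue() → empty, leaving queue <>
2. #1 enqueue(5), leaving queue <5>
include event 6 — #3 responding at 6 — and every candidate order breaks
take #1, #2, #3: step 2 already fails, because #2 dequeue() → empty cannot occur there
take #2, #1, #3: step 3 already fails, because #3 dequeue() → empty cannot occur there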